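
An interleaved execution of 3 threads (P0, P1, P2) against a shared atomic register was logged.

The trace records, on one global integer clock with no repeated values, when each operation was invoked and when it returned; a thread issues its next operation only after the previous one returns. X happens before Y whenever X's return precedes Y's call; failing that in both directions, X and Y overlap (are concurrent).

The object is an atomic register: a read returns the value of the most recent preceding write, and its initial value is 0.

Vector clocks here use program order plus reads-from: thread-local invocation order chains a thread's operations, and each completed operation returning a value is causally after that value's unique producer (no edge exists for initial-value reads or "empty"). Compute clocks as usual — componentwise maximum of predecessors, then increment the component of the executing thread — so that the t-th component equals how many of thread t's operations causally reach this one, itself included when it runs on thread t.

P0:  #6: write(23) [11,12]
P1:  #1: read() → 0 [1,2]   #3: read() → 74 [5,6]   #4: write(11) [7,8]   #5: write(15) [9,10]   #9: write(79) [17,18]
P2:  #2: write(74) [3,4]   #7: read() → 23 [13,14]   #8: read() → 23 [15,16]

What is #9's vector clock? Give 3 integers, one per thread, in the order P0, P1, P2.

(0, 5, 1)

invoked at 3, #2 has no predecessors; its own P2 bump gives (0, 0, 1)
invoked at 1, #1 has no predecessors; its own P1 bump gives (0, 1, 0)
invoked at 11, #6 has no predecessors; its own P0 bump gives (1, 0, 0)
merge at #3 (invoked 5): VC(#1)=(0, 1, 0), VC(#2)=(0, 0, 1), own-thread bump on P1 → (0, 2, 1)
merge at #7 (invoked 13): VC(#2)=(0, 0, 1), VC(#6)=(1, 0, 0), own-thread bump on P2 → (1, 0, 2)
merge at #4 (invoked 7): VC(#3)=(0, 2, 1), own-thread bump on P1 → (0, 3, 1)
merge at #8 (invoked 15): VC(#6)=(1, 0, 0), VC(#7)=(1, 0, 2), own-thread bump on P2 → (1, 0, 3)
merge at #5 (invoked 9): VC(#4)=(0, 3, 1), own-thread bump on P1 → (0, 4, 1)
merge at #9 (invoked 17): VC(#5)=(0, 4, 1), own-thread bump on P1 → (0, 5, 1)
target: VC(#9) = (0, 5, 1)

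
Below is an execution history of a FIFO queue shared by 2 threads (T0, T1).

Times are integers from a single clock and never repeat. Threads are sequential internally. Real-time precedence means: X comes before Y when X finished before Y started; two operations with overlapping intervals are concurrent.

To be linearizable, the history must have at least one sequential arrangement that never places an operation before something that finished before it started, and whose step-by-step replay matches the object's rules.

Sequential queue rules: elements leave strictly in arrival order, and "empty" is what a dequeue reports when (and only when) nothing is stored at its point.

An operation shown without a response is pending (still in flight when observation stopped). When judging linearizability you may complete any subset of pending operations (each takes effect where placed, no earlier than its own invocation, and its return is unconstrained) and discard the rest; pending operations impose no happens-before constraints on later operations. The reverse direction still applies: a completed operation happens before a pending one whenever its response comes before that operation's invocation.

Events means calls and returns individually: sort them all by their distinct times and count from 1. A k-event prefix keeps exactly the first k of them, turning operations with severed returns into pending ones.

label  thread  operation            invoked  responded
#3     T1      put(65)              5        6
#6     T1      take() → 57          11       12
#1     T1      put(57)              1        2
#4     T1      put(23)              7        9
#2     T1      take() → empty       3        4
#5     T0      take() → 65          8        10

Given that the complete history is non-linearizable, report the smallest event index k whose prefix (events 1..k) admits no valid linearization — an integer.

4

events 1..3 are linearizable; a witness order is #1:
1. #1 put(57), leaving queue <57>
include event 4 — #2 responding at 4 — and every candidate order breaks
take #1, #2: step 2 already fails, because #2 take() → empty cannot occur there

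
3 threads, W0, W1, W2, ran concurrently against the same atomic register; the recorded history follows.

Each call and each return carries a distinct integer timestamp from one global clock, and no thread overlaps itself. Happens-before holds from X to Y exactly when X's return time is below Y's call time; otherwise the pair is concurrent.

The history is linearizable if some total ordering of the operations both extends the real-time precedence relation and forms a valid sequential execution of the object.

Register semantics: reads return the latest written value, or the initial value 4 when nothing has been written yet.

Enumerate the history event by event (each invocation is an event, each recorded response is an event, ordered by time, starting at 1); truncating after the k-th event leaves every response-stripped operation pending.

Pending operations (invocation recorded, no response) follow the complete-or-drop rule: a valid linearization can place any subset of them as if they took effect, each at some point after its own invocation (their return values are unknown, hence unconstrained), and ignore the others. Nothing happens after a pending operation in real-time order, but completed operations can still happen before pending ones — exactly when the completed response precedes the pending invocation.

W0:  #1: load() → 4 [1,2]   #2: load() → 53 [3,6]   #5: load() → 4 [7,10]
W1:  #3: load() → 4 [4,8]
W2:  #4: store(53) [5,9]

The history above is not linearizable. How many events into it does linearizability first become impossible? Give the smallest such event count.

events 1..9 are linearizable; a witness order is #1, #3, #4, #2:
step 1: #1 load() → 4 — value 4
step 2: #3 load() → 4 — value 4
step 3: #4 store(53) — value 53
step 4: #2 load() → 53 — value 53
once event 10 joins (#5's response, time 10), exhaustive search finds no witness
sample order #1, #2, #3, #4, #5 stalls at step 2 — #2 load() → 53 has no legal effect
sample order #1, #2, #3, #5, #4 stalls at step 2 — #2 load() → 53 has no legal effect

10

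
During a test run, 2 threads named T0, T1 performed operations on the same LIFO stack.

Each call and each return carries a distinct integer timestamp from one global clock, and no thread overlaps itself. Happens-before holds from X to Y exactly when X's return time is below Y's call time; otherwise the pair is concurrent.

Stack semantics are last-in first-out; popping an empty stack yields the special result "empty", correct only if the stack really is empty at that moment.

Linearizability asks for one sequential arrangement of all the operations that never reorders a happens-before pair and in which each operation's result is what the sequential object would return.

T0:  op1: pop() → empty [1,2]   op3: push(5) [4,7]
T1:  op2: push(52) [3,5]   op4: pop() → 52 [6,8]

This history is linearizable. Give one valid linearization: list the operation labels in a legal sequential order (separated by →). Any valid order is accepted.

op1 → op2 → op4 → op3

after step 1 (op1 pop() → empty): stack <>
after step 2 (op2 push(52)): stack <52>
after step 3 (op4 pop() → 52): stack <>
after step 4 (op3 push(5)): stack <5>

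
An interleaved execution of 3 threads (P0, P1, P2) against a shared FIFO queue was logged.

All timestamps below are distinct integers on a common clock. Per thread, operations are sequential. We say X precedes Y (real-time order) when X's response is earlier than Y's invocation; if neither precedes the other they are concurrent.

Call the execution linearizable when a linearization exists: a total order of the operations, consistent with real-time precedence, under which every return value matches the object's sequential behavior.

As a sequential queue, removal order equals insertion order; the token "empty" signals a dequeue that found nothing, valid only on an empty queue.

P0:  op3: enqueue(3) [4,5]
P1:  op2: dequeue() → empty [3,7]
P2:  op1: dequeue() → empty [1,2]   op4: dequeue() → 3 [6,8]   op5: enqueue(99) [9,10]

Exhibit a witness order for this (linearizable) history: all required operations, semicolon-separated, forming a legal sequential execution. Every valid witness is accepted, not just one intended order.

step 1: op1 dequeue() → empty — queue <>
step 2: op2 dequeue() → empty — queue <>
step 3: op3 enqueue(3) — queue <3>
step 4: op4 dequeue() → 3 — queue <>
step 5: op5 enqueue(99) — queue <99>

op1; op2; op3; op4; op5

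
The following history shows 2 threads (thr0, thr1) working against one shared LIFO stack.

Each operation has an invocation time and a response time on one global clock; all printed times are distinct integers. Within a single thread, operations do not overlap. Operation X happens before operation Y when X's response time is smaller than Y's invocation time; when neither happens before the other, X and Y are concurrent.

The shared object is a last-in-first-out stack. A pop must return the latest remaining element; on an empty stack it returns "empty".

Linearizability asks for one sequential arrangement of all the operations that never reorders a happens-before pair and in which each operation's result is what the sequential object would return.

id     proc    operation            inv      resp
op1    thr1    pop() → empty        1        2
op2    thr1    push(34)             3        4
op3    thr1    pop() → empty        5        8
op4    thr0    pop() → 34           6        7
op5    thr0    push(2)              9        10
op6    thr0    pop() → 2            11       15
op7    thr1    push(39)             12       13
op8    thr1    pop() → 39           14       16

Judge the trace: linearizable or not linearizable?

linearizable

one valid linearization: op1, op2, op4, op3, op5, op6, op7, op8
1. op1 pop() → empty, leaving stack <>
2. op2 push(34), leaving stack <34>
3. op4 pop() → 34, leaving stack <>
4. op3 pop() → empty, leaving stack <>
5. op5 push(2), leaving stack <2>
6. op6 pop() → 2, leaving stack <>
7. op7 push(39), leaving stack <39>
8. op8 pop() → 39, leaving stack <>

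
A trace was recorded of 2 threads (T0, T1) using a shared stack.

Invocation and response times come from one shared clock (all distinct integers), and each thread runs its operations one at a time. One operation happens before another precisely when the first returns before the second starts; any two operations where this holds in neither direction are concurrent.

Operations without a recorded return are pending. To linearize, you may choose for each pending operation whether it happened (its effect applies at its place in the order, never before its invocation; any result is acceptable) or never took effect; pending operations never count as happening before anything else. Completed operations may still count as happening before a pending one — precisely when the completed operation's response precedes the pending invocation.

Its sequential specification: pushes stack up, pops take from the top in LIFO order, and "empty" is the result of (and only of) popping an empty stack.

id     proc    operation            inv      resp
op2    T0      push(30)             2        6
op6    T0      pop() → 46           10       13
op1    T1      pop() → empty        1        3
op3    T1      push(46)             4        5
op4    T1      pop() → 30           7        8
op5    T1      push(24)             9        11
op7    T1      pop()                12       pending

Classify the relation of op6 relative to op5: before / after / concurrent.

concurrent

op6 spans [10,13], op5 spans [9,11]
the intervals overlap in both directions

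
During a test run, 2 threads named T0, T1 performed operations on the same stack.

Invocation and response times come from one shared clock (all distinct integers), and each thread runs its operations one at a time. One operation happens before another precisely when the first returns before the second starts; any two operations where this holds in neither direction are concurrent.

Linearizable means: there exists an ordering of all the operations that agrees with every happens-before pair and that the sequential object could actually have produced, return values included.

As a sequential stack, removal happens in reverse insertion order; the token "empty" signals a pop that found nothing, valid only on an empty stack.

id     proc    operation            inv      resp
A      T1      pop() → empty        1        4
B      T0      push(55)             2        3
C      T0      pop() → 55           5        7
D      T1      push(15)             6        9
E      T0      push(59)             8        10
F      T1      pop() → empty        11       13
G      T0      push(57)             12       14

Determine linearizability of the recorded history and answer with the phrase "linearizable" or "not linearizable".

not linearizable

the violation lands at event 13, F's response at time 13: events 1..12 linearize, events 1..13 do not
6 completed operations, 6 real-time-consistent orders — every stack replay fails
include/drop combinations of the 1 pending operation (G) were all tried; none helps
for example A, B, C, D, E, F (pending dropped) fails at step 6: F pop() → empty is not legal there
for example A, B, C, E, D, F (pending dropped) fails at step 6: F pop() → empty is not legal there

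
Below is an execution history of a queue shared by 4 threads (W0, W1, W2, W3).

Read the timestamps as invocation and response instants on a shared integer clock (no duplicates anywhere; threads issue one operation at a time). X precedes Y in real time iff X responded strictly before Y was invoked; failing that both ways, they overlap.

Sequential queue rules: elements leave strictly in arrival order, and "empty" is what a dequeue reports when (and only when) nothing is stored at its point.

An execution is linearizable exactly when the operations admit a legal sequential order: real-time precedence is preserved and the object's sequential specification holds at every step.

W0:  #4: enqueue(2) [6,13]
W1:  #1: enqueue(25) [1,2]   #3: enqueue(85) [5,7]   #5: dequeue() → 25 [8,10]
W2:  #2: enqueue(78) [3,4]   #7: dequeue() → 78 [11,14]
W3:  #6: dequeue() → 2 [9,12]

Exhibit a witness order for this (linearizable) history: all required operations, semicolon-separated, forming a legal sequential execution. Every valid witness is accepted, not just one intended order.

#1; #2; #4; #3; #5; #7; #6

step 1: #1 enqueue(25) — queue <25>
step 2: #2 enqueue(78) — queue <25,78>
step 3: #4 enqueue(2) — queue <25,78,2>
step 4: #3 enqueue(85) — queue <25,78,2,85>
step 5: #5 dequeue() → 25 — queue <78,2,85>
step 6: #7 dequeue() → 78 — queue <2,85>
step 7: #6 dequeue() → 2 — queue <85>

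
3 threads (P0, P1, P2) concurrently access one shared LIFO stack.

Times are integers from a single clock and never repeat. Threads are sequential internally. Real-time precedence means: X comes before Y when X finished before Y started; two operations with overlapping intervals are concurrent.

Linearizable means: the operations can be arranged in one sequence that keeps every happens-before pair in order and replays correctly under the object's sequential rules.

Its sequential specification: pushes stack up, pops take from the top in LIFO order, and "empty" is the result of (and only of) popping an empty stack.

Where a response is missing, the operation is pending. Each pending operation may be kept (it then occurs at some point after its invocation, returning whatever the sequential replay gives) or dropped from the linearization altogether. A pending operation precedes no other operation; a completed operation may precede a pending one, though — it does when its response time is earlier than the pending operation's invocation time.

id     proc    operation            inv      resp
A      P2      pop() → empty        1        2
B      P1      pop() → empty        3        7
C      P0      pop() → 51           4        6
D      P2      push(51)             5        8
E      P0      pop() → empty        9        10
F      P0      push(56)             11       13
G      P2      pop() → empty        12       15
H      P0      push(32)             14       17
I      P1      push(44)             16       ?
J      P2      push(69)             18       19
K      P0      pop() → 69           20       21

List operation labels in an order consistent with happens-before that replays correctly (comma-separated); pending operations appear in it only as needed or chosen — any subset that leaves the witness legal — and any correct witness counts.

A, B, D, C, E, G, F, H, I, J, K

after step 1 (A pop() → empty): stack <>
after step 2 (B pop() → empty): stack <>
after step 3 (D push(51)): stack <51>
after step 4 (C pop() → 51): stack <>
after step 5 (E pop() → empty): stack <>
after step 6 (G pop() → empty): stack <>
after step 7 (F push(56)): stack <56>
after step 8 (H push(32)): stack <56,32>
after step 9 (I push(44) (pending, included)): stack <56,32,44>
after step 10 (J push(69)): stack <56,32,44,69>
after step 11 (K pop() → 69): stack <56,32,44>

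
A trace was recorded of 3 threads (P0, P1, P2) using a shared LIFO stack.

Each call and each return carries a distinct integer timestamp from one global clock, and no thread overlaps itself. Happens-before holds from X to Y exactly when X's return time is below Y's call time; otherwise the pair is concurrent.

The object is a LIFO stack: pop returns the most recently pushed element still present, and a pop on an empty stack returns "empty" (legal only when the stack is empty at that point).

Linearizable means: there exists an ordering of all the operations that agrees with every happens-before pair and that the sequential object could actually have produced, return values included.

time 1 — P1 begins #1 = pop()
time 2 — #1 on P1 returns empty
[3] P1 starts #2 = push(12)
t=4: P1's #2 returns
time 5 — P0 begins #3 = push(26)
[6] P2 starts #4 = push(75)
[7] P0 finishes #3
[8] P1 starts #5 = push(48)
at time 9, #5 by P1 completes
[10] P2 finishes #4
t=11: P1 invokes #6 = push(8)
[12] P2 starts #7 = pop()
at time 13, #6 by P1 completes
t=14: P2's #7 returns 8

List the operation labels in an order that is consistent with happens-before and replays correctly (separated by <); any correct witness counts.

#1 < #2 < #3 < #4 < #5 < #6 < #7

step 1: #1 pop() → empty — stack <>
step 2: #2 push(12) — stack <12>
step 3: #3 push(26) — stack <12,26>
step 4: #4 push(75) — stack <12,26,75>
step 5: #5 push(48) — stack <12,26,75,48>
step 6: #6 push(8) — stack <12,26,75,48,8>
step 7: #7 pop() → 8 — stack <12,26,75,48>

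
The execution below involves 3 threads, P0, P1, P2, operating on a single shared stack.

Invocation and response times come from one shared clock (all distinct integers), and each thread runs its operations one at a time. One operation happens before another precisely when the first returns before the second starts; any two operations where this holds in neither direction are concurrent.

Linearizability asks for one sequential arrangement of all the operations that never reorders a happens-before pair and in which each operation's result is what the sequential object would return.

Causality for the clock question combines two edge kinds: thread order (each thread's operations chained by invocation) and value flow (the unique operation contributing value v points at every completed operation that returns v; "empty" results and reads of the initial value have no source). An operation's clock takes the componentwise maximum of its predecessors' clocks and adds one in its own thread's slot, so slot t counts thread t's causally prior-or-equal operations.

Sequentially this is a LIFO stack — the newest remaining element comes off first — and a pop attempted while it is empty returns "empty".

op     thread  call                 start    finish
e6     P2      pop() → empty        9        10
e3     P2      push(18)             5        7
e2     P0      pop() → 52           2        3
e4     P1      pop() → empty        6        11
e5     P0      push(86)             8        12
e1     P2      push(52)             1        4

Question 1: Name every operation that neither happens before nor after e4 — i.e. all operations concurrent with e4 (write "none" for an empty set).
Answer: e3, e5, e6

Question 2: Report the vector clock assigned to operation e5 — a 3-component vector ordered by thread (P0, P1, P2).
Answer: (2, 0, 1)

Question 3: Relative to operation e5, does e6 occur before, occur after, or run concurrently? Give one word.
Answer: concurrent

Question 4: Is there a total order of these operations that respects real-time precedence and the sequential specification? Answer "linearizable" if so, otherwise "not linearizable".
cut after 10 events: linearizable; cut after 11 events (e4 responds, time 11): not linearizable
5 completed operations, 6 real-time-consistent orders — every stack replay fails
no escape via the 1 pending operation (e5): every completion choice fails
e.g. e1, e2, e3, e4, e6 (pending dropped): illegal at step 4, since e4 pop() → empty cannot apply there
e.g. e1, e2, e3, e6, e4 (pending dropped): illegal at step 4, since e6 pop() → empty cannot apply there

not linearizable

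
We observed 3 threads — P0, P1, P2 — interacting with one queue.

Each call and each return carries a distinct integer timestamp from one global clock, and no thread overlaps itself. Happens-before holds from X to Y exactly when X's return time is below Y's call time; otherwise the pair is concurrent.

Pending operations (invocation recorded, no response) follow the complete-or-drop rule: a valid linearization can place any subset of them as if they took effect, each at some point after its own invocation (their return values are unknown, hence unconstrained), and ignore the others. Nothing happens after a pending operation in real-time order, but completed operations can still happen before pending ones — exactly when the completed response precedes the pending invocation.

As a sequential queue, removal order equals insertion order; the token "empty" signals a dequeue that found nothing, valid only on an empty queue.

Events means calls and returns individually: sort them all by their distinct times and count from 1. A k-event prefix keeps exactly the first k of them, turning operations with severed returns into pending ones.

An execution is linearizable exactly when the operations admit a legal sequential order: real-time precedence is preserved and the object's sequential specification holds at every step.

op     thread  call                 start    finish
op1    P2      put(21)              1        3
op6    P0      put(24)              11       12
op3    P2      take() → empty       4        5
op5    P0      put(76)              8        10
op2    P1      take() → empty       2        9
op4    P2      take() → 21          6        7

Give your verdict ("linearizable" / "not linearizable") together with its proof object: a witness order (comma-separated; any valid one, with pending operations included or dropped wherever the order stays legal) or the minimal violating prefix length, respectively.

not linearizable — minimal violating prefix: 7 events

through event 6 a valid linearization exists; event 7 (op4 responding at time 7) ends that
one real-time candidate order over the 3 completed operations — the queue replay rejects it
every completion of the 1 pending operation (op2) was checked; none linearizes
e.g. op1, op3, op4 (pending dropped): illegal at step 2, since op3 take() → empty cannot apply there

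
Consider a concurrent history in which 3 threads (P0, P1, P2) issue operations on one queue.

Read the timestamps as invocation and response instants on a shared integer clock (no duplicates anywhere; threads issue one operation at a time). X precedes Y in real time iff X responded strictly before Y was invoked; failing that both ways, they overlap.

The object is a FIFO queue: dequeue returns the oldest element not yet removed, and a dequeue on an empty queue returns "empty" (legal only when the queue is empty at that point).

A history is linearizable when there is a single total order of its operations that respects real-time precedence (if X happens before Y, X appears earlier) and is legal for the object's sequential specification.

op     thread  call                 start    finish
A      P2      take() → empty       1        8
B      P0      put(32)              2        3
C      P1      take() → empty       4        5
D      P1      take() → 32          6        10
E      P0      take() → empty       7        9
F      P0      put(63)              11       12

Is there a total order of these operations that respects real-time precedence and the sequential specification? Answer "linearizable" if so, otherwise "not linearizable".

not linearizable

prefix check: 1..7 passes, 1..8 fails once A's time-8 response joins
checked exhaustively: 3 real-time-consistent orders of 3 completed operations, zero legal queue replays
completion choices over the 2 pending operations (D, E) were checked; none helps
take A, B, C (pending dropped): step 3 already fails, because C take() → empty cannot occur there
take B, A, C (pending dropped): step 2 already fails, because A take() → empty cannot occur there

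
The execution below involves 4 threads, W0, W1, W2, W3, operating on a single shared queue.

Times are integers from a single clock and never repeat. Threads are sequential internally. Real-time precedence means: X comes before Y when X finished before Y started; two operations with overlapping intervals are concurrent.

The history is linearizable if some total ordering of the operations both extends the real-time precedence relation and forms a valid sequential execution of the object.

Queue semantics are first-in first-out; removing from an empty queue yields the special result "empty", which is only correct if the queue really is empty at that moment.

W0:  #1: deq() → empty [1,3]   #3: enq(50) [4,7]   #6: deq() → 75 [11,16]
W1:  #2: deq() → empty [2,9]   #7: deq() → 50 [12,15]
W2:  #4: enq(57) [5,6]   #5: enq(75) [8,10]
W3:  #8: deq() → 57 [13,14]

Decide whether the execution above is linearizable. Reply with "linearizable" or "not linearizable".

one valid linearization: #1, #2, #3, #4, #5, #7, #8, #6
step 1: #1 deq() → empty — queue <>
step 2: #2 deq() → empty — queue <>
step 3: #3 enq(50) — queue <50>
step 4: #4 enq(57) — queue <50,57>
step 5: #5 enq(75) — queue <50,57,75>
step 6: #7 deq() → 50 — queue <57,75>
step 7: #8 deq() → 57 — queue <75>
step 8: #6 deq() → 75 — queue <>

linearizable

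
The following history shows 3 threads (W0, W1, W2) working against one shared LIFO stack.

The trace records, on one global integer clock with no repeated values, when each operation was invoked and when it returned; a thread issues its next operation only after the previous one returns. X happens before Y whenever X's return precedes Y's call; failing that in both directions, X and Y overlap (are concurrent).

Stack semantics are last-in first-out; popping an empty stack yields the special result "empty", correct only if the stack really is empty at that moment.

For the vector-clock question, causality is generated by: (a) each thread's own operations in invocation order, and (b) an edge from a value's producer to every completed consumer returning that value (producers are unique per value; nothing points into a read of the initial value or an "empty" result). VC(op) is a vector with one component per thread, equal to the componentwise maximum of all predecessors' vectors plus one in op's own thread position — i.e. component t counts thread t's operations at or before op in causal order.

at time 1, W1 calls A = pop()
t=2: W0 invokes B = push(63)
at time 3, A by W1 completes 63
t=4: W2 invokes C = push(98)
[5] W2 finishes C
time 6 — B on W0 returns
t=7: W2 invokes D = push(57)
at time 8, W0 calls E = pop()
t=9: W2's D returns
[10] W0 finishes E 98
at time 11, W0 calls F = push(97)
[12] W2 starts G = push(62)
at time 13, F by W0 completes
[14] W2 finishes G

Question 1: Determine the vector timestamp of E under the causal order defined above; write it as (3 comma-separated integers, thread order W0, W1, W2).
no predecessors for C (invoked 4): W2 increments from zero → (0, 0, 1)
no predecessors for B (invoked 2): W0 increments from zero → (1, 0, 0)
VC(D, invoked at 7): max of VC(C)=(0, 0, 1), then +1 on thread W2 → (0, 0, 2)
VC(A, invoked at 1): max of VC(B)=(1, 0, 0), then +1 on thread W1 → (1, 1, 0)
VC(G, invoked at 12): max of VC(D)=(0, 0, 2), then +1 on thread W2 → (0, 0, 3)
VC(E, invoked at 8): max of VC(B)=(1, 0, 0), VC(C)=(0, 0, 1), then +1 on thread W0 → (2, 0, 1)
VC(F, invoked at 11): max of VC(E)=(2, 0, 1), then +1 on thread W0 → (3, 0, 1)
target: VC(E) = (2, 0, 1)

(2, 0, 1)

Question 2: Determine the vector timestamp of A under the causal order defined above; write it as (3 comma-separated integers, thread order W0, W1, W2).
C, invoked 4, has no incoming edges; only W2's bump applies → (0, 0, 1)
B, invoked 2, has no incoming edges; only W0's bump applies → (1, 0, 0)
D (invocation 7): componentwise max over VC(C)=(0, 0, 1), +1 at W2, giving (0, 0, 2)
A (invocation 1): componentwise max over VC(B)=(1, 0, 0), +1 at W1, giving (1, 1, 0)
G (invocation 12): componentwise max over VC(D)=(0, 0, 2), +1 at W2, giving (0, 0, 3)
E (invocation 8): componentwise max over VC(B)=(1, 0, 0), VC(C)=(0, 0, 1), +1 at W0, giving (2, 0, 1)
F (invocation 11): componentwise max over VC(E)=(2, 0, 1), +1 at W0, giving (3, 0, 1)
target: VC(A) = (1, 1, 0)

(1, 1, 0)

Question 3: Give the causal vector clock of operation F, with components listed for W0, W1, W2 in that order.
C (invocation 4): nothing precedes it; W2's component alone gives (0, 0, 1)
B (invocation 2): nothing precedes it; W0's component alone gives (1, 0, 0)
from VC(C)=(0, 0, 1), D (invoked 7) maxes components and bumps W2 → (0, 0, 2)
from VC(B)=(1, 0, 0), A (invoked 1) maxes components and bumps W1 → (1, 1, 0)
from VC(D)=(0, 0, 2), G (invoked 12) maxes components and bumps W2 → (0, 0, 3)
from VC(B)=(1, 0, 0), VC(C)=(0, 0, 1), E (invoked 8) maxes components and bumps W0 → (2, 0, 1)
from VC(E)=(2, 0, 1), F (invoked 11) maxes components and bumps W0 → (3, 0, 1)
target: VC(F) = (3, 0, 1)

(3, 0, 1)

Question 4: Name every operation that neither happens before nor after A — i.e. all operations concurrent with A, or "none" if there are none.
A spans [1,3]: anything still running between times 1 and 3 counts as concurrent
B [2,6]: concurrent
C [4,5]: after
D [7,9]: after
E [8,10]: after
F [11,13]: after
G [12,14]: after

B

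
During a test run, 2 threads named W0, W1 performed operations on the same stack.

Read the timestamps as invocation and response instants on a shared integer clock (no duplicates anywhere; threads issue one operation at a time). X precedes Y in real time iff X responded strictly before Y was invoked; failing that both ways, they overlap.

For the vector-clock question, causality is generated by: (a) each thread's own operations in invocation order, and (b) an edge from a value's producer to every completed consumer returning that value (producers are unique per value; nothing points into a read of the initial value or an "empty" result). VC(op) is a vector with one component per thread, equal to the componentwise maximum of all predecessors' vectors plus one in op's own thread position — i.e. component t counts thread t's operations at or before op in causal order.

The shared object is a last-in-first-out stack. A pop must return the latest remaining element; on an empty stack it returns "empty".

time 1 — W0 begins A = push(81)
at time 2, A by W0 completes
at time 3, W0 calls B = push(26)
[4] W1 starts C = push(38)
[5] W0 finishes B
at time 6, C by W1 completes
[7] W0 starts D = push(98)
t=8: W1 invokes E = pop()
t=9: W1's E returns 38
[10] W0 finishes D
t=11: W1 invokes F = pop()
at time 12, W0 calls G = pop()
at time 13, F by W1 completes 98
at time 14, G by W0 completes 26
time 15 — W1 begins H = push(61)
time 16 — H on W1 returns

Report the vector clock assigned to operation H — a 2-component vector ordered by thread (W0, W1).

(3, 4)

invoked at 4, C has no predecessors; its own W1 bump gives (0, 1)
invoked at 1, A has no predecessors; its own W0 bump gives (1, 0)
merge at E (invoked 8): VC(C)=(0, 1), own-thread bump on W1 → (0, 2)
merge at B (invoked 3): VC(A)=(1, 0), own-thread bump on W0 → (2, 0)
merge at D (invoked 7): VC(B)=(2, 0), own-thread bump on W0 → (3, 0)
merge at G (invoked 12): VC(B)=(2, 0), VC(D)=(3, 0), own-thread bump on W0 → (4, 0)
merge at F (invoked 11): VC(D)=(3, 0), VC(E)=(0, 2), own-thread bump on W1 → (3, 3)
merge at H (invoked 15): VC(F)=(3, 3), own-thread bump on W1 → (3, 4)
target: VC(H) = (3, 4)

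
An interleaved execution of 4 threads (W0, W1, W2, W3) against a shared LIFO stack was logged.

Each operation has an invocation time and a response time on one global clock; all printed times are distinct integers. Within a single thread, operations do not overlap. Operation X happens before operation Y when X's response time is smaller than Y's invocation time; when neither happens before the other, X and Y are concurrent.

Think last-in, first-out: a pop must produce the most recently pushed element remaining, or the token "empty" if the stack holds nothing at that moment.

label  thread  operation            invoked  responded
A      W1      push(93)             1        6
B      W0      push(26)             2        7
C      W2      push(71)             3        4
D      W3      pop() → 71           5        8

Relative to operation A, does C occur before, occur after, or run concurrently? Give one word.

C spans [3,4], A spans [1,6]
the intervals overlap in both directions

concurrent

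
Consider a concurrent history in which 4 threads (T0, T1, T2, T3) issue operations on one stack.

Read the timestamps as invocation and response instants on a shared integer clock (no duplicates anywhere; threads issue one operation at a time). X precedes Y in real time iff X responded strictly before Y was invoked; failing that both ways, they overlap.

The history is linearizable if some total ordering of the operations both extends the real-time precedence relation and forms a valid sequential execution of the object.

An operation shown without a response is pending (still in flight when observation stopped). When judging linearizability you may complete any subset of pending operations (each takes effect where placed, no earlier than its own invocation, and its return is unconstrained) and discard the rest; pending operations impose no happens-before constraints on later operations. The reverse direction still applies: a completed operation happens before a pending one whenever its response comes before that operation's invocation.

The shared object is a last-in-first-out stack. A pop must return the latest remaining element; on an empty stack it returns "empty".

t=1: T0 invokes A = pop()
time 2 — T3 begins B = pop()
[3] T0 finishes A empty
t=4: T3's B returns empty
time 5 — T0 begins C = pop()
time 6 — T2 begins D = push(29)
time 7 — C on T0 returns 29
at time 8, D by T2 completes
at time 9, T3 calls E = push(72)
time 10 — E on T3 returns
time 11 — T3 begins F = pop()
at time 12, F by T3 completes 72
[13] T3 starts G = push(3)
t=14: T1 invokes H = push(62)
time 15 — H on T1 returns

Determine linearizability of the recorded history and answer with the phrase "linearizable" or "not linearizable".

a witness: A, B, D, C, E, F, G, H
1. A pop() → empty, leaving stack <>
2. B pop() → empty, leaving stack <>
3. D push(29), leaving stack <29>
4. C pop() → 29, leaving stack <>
5. E push(72), leaving stack <72>
6. F pop() → 72, leaving stack <>
7. G push(3) (pending, included), leaving stack <3>
8. H push(62), leaving stack <3,62>

linearizable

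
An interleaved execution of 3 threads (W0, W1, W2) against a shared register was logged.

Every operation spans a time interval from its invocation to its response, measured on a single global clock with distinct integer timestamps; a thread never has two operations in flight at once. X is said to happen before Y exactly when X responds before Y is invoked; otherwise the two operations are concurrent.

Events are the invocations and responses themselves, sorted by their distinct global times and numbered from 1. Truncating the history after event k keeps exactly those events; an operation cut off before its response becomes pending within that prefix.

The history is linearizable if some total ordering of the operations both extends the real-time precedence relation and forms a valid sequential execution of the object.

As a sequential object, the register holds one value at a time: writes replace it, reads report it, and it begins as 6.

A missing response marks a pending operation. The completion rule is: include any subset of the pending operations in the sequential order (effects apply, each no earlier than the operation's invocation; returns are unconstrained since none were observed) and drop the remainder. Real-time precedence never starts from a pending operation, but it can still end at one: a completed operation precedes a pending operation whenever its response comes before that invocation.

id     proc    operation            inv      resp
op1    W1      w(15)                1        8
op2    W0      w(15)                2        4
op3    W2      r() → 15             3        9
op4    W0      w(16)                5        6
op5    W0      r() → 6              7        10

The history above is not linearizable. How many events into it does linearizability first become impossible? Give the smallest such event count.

10

events 1..9 are linearizable; a witness order is op1, op2, op3, op4:
1. op1 w(15), leaving value 15
2. op2 w(15), leaving value 15
3. op3 r() → 15, leaving value 15
4. op4 w(16), leaving value 16
at event 10 (op5's time-10 response) nothing linearizes any more
take op1, op2, op3, op4, op5: step 5 already fails, because op5 r() → 6 cannot occur there
take op1, op2, op4, op3, op5: step 4 already fails, because op3 r() → 15 cannot occur there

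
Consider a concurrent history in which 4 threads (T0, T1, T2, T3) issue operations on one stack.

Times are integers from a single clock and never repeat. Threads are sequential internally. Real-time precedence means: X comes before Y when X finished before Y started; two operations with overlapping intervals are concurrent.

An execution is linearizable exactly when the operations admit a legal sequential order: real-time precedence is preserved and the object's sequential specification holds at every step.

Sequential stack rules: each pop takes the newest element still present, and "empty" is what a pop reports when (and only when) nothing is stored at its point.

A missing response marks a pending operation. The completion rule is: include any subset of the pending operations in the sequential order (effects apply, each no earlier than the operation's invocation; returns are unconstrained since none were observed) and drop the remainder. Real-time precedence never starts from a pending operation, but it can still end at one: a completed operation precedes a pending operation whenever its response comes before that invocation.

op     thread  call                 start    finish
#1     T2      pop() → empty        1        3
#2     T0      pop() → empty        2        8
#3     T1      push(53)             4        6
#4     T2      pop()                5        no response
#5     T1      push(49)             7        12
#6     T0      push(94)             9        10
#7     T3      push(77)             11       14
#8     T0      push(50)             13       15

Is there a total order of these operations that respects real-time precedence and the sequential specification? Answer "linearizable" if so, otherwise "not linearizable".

linearizable

one valid linearization: #1, #2, #3, #4, #5, #6, #7, #8
1. #1 pop() → empty, leaving stack <>
2. #2 pop() → empty, leaving stack <>
3. #3 push(53), leaving stack <53>
4. #4 pop() (pending, included), leaving stack <>
5. #5 push(49), leaving stack <49>
6. #6 push(94), leaving stack <49,94>
7. #7 push(77), leaving stack <49,94,77>
8. #8 push(50), leaving stack <49,94,77,50>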